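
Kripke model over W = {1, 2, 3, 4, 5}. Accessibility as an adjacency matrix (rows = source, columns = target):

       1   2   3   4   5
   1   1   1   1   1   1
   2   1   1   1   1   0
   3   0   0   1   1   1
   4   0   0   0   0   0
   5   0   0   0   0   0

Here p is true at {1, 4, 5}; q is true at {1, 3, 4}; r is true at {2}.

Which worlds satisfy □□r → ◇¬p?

{1, 2, 3}

1: □□r is F, ◇¬p is T. ✓
2: □□r is F, ◇¬p is T. ✓
3: □□r is F, ◇¬p is T. ✓
4: □□r is T, ◇¬p is F. ✗
5: □□r is T, ◇¬p is F. ✗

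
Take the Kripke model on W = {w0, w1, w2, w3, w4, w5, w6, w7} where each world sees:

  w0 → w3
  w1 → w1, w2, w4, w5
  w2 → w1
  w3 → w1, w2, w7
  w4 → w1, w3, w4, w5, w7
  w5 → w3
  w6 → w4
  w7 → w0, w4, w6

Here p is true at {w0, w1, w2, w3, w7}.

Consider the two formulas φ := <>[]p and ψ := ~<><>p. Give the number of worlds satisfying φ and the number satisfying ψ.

For <>[]p:
w0: successors {w3}; []p there: w3:T. ✓
w1: successors {w1, w2, w4, w5}; []p there: w1:F, w2:T, w4:F, w5:T. ✓
w2: successors {w1}; []p there: w1:F. ✗
w3: successors {w1, w2, w7}; []p there: w1:F, w2:T, w7:F. ✓
w4: successors {w1, w3, w4, w5, w7}; []p there: w1:F, w3:T, w4:F, w5:T, w7:F. ✓
w5: successors {w3}; []p there: w3:T. ✓
w6: successors {w4}; []p there: w4:F. ✗
w7: successors {w0, w4, w6}; []p there: w0:T, w4:F, w6:F. ✓
— 6 worlds.
For ~<><>p:
w0: <><>p is T. ✗
w1: <><>p is T. ✗
w2: <><>p is T. ✗
w3: <><>p is T. ✗
w4: <><>p is T. ✗
w5: <><>p is T. ✗
w6: <><>p is T. ✗
w7: <><>p is T. ✗
— 0 worlds.

6 and 0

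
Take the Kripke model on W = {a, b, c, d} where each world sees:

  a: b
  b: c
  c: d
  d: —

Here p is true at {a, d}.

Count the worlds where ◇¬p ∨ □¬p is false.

1

a: ◇¬p is T, □¬p is T. ✓
b: ◇¬p is T, □¬p is T. ✓
c: ◇¬p is F, □¬p is F. ✗
d: ◇¬p is F, □¬p is T. ✓
Satisfying worlds: {a, b, d}.
So ◇¬p ∨ □¬p fails at the other 1 world.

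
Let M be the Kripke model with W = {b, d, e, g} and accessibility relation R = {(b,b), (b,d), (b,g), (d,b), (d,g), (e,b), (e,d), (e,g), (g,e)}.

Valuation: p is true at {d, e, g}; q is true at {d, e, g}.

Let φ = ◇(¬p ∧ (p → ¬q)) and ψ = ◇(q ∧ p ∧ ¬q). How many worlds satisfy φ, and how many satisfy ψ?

3 and 0

For ◇(¬p ∧ (p → ¬q)):
b: successors {b, d, g}; ¬p ∧ (p → ¬q) there: b:T, d:F, g:F. ✓
d: successors {b, g}; ¬p ∧ (p → ¬q) there: b:T, g:F. ✓
e: successors {b, d, g}; ¬p ∧ (p → ¬q) there: b:T, d:F, g:F. ✓
g: successors {e}; ¬p ∧ (p → ¬q) there: e:F. ✗
— 3 worlds.
For ◇(q ∧ p ∧ ¬q):
b: successors {b, d, g}; q ∧ p ∧ ¬q there: b:F, d:F, g:F. ✗
d: successors {b, g}; q ∧ p ∧ ¬q there: b:F, g:F. ✗
e: successors {b, d, g}; q ∧ p ∧ ¬q there: b:F, d:F, g:F. ✗
g: successors {e}; q ∧ p ∧ ¬q there: e:F. ✗
— 0 worlds.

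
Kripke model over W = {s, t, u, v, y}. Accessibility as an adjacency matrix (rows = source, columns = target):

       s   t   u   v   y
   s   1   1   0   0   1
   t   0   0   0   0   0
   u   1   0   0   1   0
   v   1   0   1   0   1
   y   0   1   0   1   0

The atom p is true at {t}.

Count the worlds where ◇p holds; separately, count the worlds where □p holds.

For ◇p:
s: successors {s, t, y}; p there: s:F, t:T, y:F. ✓
t: no successors, so ◇p fails. ✗
u: successors {s, v}; p there: s:F, v:F. ✗
v: successors {s, u, y}; p there: s:F, u:F, y:F. ✗
y: successors {t, v}; p there: t:T, v:F. ✓
— 2 worlds.
For □p:
s: successors {s, t, y}; p there: s:F, t:T, y:F. ✗
t: no successors, so □p holds vacuously. ✓
u: successors {s, v}; p there: s:F, v:F. ✗
v: successors {s, u, y}; p there: s:F, u:F, y:F. ✗
y: successors {t, v}; p there: t:T, v:F. ✗
— 1 world.

2 and 1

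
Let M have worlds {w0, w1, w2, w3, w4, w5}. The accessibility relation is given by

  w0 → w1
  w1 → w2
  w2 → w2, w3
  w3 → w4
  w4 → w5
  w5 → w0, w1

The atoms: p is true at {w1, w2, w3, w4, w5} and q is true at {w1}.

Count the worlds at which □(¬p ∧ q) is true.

w0: successors {w1}; ¬p ∧ q there: w1:F. ✗
w1: successors {w2}; ¬p ∧ q there: w2:F. ✗
w2: successors {w2, w3}; ¬p ∧ q there: w2:F, w3:F. ✗
w3: successors {w4}; ¬p ∧ q there: w4:F. ✗
w4: successors {w5}; ¬p ∧ q there: w5:F. ✗
w5: successors {w0, w1}; ¬p ∧ q there: w0:F, w1:F. ✗
Satisfying worlds: ∅.

0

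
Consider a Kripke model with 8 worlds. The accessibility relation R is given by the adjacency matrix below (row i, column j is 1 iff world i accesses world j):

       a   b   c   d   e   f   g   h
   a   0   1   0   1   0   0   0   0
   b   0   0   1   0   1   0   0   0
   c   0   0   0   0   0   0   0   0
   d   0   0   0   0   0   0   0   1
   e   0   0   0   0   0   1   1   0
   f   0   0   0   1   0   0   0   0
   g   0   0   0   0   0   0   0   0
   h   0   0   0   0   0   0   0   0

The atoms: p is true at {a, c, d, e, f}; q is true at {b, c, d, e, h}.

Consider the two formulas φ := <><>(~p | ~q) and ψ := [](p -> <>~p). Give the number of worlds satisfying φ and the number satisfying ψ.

For <><>(~p | ~q):
a: successors {b, d}; <>(~p | ~q) there: b:F, d:T. ✓
b: successors {c, e}; <>(~p | ~q) there: c:F, e:T. ✓
c: no successors, so <><>(~p | ~q) fails. ✗
d: successors {h}; <>(~p | ~q) there: h:F. ✗
e: successors {f, g}; <>(~p | ~q) there: f:F, g:F. ✗
f: successors {d}; <>(~p | ~q) there: d:T. ✓
g: no successors, so <><>(~p | ~q) fails. ✗
h: no successors, so <><>(~p | ~q) fails. ✗
— 3 worlds.
For [](p -> <>~p):
a: successors {b, d}; p -> <>~p there: b:T, d:T. ✓
b: successors {c, e}; p -> <>~p there: c:F, e:T. ✗
c: no successors, so [](p -> <>~p) holds vacuously. ✓
d: successors {h}; p -> <>~p there: h:T. ✓
e: successors {f, g}; p -> <>~p there: f:F, g:T. ✗
f: successors {d}; p -> <>~p there: d:T. ✓
g: no successors, so [](p -> <>~p) holds vacuously. ✓
h: no successors, so [](p -> <>~p) holds vacuously. ✓
— 6 worlds.

3 and 6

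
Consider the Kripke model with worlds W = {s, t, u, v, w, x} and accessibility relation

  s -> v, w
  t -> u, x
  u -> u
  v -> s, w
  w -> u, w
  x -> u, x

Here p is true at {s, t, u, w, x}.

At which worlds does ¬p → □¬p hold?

s: ¬p is F, □¬p is F. ✓
t: ¬p is F, □¬p is F. ✓
u: ¬p is F, □¬p is F. ✓
v: ¬p is T, □¬p is F. ✗
w: ¬p is F, □¬p is F. ✓
x: ¬p is F, □¬p is F. ✓

{s, t, u, w, x}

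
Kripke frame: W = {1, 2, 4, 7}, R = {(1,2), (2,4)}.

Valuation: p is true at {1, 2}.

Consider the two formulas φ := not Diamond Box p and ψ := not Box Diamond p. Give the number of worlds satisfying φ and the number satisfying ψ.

3 and 2

For not Diamond Box p:
1: Diamond Box p is F. ✓
2: Diamond Box p is T. ✗
4: Diamond Box p is F. ✓
7: Diamond Box p is F. ✓
— 3 worlds.
For not Box Diamond p:
1: Box Diamond p is F. ✓
2: Box Diamond p is F. ✓
4: Box Diamond p is T. ✗
7: Box Diamond p is T. ✗
— 2 worlds.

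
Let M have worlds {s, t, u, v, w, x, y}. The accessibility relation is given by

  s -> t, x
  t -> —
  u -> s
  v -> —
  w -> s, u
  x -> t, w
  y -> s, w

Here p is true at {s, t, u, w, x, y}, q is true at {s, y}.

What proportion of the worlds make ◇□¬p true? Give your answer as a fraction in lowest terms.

2/7

s: successors {t, x}; □¬p there: t:T, x:F. ✓
t: no successors, so ◇□¬p fails. ✗
u: successors {s}; □¬p there: s:F. ✗
v: no successors, so ◇□¬p fails. ✗
w: successors {s, u}; □¬p there: s:F, u:F. ✗
x: successors {t, w}; □¬p there: t:T, w:F. ✓
y: successors {s, w}; □¬p there: s:F, w:F. ✗
That's 2 of 7 worlds, so 2/7.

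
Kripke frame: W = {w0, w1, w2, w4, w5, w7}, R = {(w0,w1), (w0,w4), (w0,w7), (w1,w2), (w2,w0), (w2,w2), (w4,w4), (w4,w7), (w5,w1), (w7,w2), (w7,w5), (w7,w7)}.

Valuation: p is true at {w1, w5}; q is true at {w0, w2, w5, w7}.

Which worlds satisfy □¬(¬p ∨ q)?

{w5}

w0: successors {w1, w4, w7}; ¬(¬p ∨ q) there: w1:T, w4:F, w7:F. ✗
w1: successors {w2}; ¬(¬p ∨ q) there: w2:F. ✗
w2: successors {w0, w2}; ¬(¬p ∨ q) there: w0:F, w2:F. ✗
w4: successors {w4, w7}; ¬(¬p ∨ q) there: w4:F, w7:F. ✗
w5: successors {w1}; ¬(¬p ∨ q) there: w1:T. ✓
w7: successors {w2, w5, w7}; ¬(¬p ∨ q) there: w2:F, w5:F, w7:F. ✗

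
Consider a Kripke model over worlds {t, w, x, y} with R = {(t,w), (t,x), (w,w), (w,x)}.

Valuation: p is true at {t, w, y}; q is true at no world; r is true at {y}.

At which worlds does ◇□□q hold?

t: successors {w, x}; □□q there: w:F, x:T. ✓
w: successors {w, x}; □□q there: w:F, x:T. ✓
x: no successors, so ◇□□q fails. ✗
y: no successors, so ◇□□q fails. ✗

{t, w}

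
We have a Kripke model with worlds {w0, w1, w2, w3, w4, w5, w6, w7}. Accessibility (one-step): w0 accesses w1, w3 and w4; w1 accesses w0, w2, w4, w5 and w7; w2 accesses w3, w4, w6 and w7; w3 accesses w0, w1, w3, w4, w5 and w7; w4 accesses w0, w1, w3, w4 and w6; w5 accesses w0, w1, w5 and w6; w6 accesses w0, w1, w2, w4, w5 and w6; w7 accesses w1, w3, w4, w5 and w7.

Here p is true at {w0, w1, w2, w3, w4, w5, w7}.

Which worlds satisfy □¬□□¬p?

{w0, w1, w2, w3, w4, w5, w6, w7}

w0: successors {w1, w3, w4}; ¬□□¬p there: w1:T, w3:T, w4:T. ✓
w1: successors {w0, w2, w4, w5, w7}; ¬□□¬p there: w0:T, w2:T, w4:T, w5:T, w7:T. ✓
w2: successors {w3, w4, w6, w7}; ¬□□¬p there: w3:T, w4:T, w6:T, w7:T. ✓
w3: successors {w0, w1, w3, w4, w5, w7}; ¬□□¬p there: w0:T, w1:T, w3:T, w4:T, w5:T, w7:T. ✓
w4: successors {w0, w1, w3, w4, w6}; ¬□□¬p there: w0:T, w1:T, w3:T, w4:T, w6:T. ✓
w5: successors {w0, w1, w5, w6}; ¬□□¬p there: w0:T, w1:T, w5:T, w6:T. ✓
w6: successors {w0, w1, w2, w4, w5, w6}; ¬□□¬p there: w0:T, w1:T, w2:T, w4:T, w5:T, w6:T. ✓
w7: successors {w1, w3, w4, w5, w7}; ¬□□¬p there: w1:T, w3:T, w4:T, w5:T, w7:T. ✓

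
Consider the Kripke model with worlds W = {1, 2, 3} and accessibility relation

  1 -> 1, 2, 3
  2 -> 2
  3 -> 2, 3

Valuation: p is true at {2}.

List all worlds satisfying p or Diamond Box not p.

1: p is F, Diamond Box not p is F. ✗
2: p is T, Diamond Box not p is F. ✓
3: p is F, Diamond Box not p is F. ✗

{2}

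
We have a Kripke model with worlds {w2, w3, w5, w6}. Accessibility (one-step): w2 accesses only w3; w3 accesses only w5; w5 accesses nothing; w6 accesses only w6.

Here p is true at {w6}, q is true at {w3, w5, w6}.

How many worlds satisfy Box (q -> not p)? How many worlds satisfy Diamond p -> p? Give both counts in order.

For Box (q -> not p):
w2: successors {w3}; q -> not p there: w3:T. ✓
w3: successors {w5}; q -> not p there: w5:T. ✓
w5: no successors, so Box (q -> not p) holds vacuously. ✓
w6: successors {w6}; q -> not p there: w6:F. ✗
— 3 worlds.
For Diamond p -> p:
w2: Diamond p is F, p is F. ✓
w3: Diamond p is F, p is F. ✓
w5: Diamond p is F, p is F. ✓
w6: Diamond p is T, p is T. ✓
— 4 worlds.

3 and 4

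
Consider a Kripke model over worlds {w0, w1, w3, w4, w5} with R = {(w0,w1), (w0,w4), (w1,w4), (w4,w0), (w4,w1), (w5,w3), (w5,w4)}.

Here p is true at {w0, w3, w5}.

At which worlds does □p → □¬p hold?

{w0, w1, w3, w4, w5}

w0: □p is F, □¬p is T. ✓
w1: □p is F, □¬p is T. ✓
w3: □p is T, □¬p is T. ✓
w4: □p is F, □¬p is F. ✓
w5: □p is F, □¬p is F. ✓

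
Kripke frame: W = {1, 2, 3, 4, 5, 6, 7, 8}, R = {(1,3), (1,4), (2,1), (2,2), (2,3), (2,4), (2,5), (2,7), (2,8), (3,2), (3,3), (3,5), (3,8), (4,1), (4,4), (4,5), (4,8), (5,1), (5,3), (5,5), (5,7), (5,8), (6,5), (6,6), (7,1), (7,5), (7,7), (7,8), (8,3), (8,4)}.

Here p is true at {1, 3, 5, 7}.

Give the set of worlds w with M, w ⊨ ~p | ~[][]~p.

1: ~p is F, ~[][]~p is T. ✓
2: ~p is T, ~[][]~p is T. ✓
3: ~p is F, ~[][]~p is T. ✓
4: ~p is T, ~[][]~p is T. ✓
5: ~p is F, ~[][]~p is T. ✓
6: ~p is T, ~[][]~p is T. ✓
7: ~p is F, ~[][]~p is T. ✓
8: ~p is T, ~[][]~p is T. ✓

{1, 2, 3, 4, 5, 6, 7, 8}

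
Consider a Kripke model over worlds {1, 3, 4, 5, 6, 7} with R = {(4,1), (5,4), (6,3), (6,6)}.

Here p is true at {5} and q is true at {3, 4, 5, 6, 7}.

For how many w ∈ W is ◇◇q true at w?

1: no successors, so ◇◇q fails. ✗
3: no successors, so ◇◇q fails. ✗
4: successors {1}; ◇q there: 1:F. ✗
5: successors {4}; ◇q there: 4:F. ✗
6: successors {3, 6}; ◇q there: 3:F, 6:T. ✓
7: no successors, so ◇◇q fails. ✗
Satisfying worlds: {6}.

1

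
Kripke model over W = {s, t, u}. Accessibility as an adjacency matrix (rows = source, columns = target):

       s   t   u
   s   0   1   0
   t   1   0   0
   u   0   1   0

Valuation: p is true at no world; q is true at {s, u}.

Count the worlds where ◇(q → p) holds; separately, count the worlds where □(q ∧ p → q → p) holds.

For ◇(q → p):
s: successors {t}; q → p there: t:T. ✓
t: successors {s}; q → p there: s:F. ✗
u: successors {t}; q → p there: t:T. ✓
— 2 worlds.
For □(q ∧ p → q → p):
s: successors {t}; q ∧ p → q → p there: t:T. ✓
t: successors {s}; q ∧ p → q → p there: s:T. ✓
u: successors {t}; q ∧ p → q → p there: t:T. ✓
— 3 worlds.

2 and 3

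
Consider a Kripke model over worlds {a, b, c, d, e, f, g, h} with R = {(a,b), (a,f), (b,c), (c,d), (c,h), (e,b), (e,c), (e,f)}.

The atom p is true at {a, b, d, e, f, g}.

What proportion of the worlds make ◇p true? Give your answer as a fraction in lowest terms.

3/8

a: successors {b, f}; p there: b:T, f:T. ✓
b: successors {c}; p there: c:F. ✗
c: successors {d, h}; p there: d:T, h:F. ✓
d: no successors, so ◇p fails. ✗
e: successors {b, c, f}; p there: b:T, c:F, f:T. ✓
f: no successors, so ◇p fails. ✗
g: no successors, so ◇p fails. ✗
h: no successors, so ◇p fails. ✗
That's 3 of 8 worlds, so 3/8.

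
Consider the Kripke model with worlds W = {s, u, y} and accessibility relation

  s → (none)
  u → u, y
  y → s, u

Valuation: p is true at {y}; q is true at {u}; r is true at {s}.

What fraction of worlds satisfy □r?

s: no successors, so □r holds vacuously. ✓
u: successors {u, y}; r there: u:F, y:F. ✗
y: successors {s, u}; r there: s:T, u:F. ✗
That's 1 of 3 worlds, so 1/3.

1/3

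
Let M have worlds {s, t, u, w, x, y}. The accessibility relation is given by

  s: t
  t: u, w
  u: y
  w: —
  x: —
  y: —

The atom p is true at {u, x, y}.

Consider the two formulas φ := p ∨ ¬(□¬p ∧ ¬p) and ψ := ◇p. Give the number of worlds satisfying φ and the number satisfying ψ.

For p ∨ ¬(□¬p ∧ ¬p):
s: p is F, ¬(□¬p ∧ ¬p) is F. ✗
t: p is F, ¬(□¬p ∧ ¬p) is T. ✓
u: p is T, ¬(□¬p ∧ ¬p) is T. ✓
w: p is F, ¬(□¬p ∧ ¬p) is F. ✗
x: p is T, ¬(□¬p ∧ ¬p) is T. ✓
y: p is T, ¬(□¬p ∧ ¬p) is T. ✓
— 4 worlds.
For ◇p:
s: successors {t}; p there: t:F. ✗
t: successors {u, w}; p there: u:T, w:F. ✓
u: successors {y}; p there: y:T. ✓
w: no successors, so ◇p fails. ✗
x: no successors, so ◇p fails. ✗
y: no successors, so ◇p fails. ✗
— 2 worlds.

4 and 2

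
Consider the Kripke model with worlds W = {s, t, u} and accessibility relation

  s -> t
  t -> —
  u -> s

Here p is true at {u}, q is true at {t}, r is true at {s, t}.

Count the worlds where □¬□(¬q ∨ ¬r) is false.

1

s: successors {t}; ¬□(¬q ∨ ¬r) there: t:F. ✗
t: no successors, so □¬□(¬q ∨ ¬r) holds vacuously. ✓
u: successors {s}; ¬□(¬q ∨ ¬r) there: s:T. ✓
Satisfying worlds: {t, u}.
So □¬□(¬q ∨ ¬r) fails at the other 1 world.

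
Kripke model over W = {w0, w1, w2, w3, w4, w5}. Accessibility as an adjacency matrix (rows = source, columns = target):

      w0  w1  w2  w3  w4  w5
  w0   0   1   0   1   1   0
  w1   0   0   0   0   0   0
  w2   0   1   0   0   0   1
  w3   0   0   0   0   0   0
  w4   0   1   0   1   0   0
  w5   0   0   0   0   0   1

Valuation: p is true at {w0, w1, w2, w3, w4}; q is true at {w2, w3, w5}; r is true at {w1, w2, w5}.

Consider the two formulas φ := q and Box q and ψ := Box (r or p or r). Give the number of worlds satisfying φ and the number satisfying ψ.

2 and 6

For q and Box q:
w0: q is F, Box q is F. ✗
w1: q is F, Box q is T. ✗
w2: q is T, Box q is F. ✗
w3: q is T, Box q is T. ✓
w4: q is F, Box q is F. ✗
w5: q is T, Box q is T. ✓
— 2 worlds.
For Box (r or p or r):
w0: successors {w1, w3, w4}; r or p or r there: w1:T, w3:T, w4:T. ✓
w1: no successors, so Box (r or p or r) holds vacuously. ✓
w2: successors {w1, w5}; r or p or r there: w1:T, w5:T. ✓
w3: no successors, so Box (r or p or r) holds vacuously. ✓
w4: successors {w1, w3}; r or p or r there: w1:T, w3:T. ✓
w5: successors {w5}; r or p or r there: w5:T. ✓
— 6 worlds.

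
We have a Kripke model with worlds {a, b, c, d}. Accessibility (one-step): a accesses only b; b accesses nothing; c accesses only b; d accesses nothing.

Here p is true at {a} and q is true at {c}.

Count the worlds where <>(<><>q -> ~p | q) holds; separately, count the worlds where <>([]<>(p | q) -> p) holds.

For <>(<><>q -> ~p | q):
a: successors {b}; <><>q -> ~p | q there: b:T. ✓
b: no successors, so <>(<><>q -> ~p | q) fails. ✗
c: successors {b}; <><>q -> ~p | q there: b:T. ✓
d: no successors, so <>(<><>q -> ~p | q) fails. ✗
— 2 worlds.
For <>([]<>(p | q) -> p):
a: successors {b}; []<>(p | q) -> p there: b:F. ✗
b: no successors, so <>([]<>(p | q) -> p) fails. ✗
c: successors {b}; []<>(p | q) -> p there: b:F. ✗
d: no successors, so <>([]<>(p | q) -> p) fails. ✗
— 0 worlds.

2 and 0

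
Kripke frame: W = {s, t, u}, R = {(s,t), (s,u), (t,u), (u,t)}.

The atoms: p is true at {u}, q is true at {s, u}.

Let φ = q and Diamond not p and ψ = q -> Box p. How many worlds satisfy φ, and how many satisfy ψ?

2 and 1

For q and Diamond not p:
s: q is T, Diamond not p is T. ✓
t: q is F, Diamond not p is F. ✗
u: q is T, Diamond not p is T. ✓
— 2 worlds.
For q -> Box p:
s: q is T, Box p is F. ✗
t: q is F, Box p is T. ✓
u: q is T, Box p is F. ✗
— 1 world.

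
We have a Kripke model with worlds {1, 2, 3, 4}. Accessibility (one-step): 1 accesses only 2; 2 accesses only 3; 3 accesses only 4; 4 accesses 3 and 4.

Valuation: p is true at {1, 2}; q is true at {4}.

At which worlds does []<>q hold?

1: successors {2}; <>q there: 2:F. ✗
2: successors {3}; <>q there: 3:T. ✓
3: successors {4}; <>q there: 4:T. ✓
4: successors {3, 4}; <>q there: 3:T, 4:T. ✓

{2, 3, 4}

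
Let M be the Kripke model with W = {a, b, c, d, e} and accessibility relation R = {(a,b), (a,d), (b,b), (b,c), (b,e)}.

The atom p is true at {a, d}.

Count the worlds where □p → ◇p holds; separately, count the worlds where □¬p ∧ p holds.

2 and 1

For □p → ◇p:
a: □p is F, ◇p is T. ✓
b: □p is F, ◇p is F. ✓
c: □p is T, ◇p is F. ✗
d: □p is T, ◇p is F. ✗
e: □p is T, ◇p is F. ✗
— 2 worlds.
For □¬p ∧ p:
a: □¬p is F, p is T. ✗
b: □¬p is T, p is F. ✗
c: □¬p is T, p is F. ✗
d: □¬p is T, p is T. ✓
e: □¬p is T, p is F. ✗
— 1 world.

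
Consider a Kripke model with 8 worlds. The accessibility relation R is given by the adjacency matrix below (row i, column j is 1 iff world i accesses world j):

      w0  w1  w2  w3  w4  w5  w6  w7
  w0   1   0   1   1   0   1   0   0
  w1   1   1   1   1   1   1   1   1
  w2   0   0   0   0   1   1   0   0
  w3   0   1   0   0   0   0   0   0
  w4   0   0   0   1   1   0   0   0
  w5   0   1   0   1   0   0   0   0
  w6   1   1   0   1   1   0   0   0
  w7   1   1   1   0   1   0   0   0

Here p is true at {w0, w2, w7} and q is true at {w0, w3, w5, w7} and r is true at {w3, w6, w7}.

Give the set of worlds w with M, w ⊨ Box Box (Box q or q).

w0: successors {w0, w2, w3, w5}; Box (Box q or q) there: w0:F, w2:F, w3:F, w5:F. ✗
w1: successors {w0, w1, w2, w3, w4, w5, w6, w7}; Box (Box q or q) there: w0:F, w1:F, w2:F, w3:F, w4:F, w5:F, w6:F, w7:F. ✗
w2: successors {w4, w5}; Box (Box q or q) there: w4:F, w5:F. ✗
w3: successors {w1}; Box (Box q or q) there: w1:F. ✗
w4: successors {w3, w4}; Box (Box q or q) there: w3:F, w4:F. ✗
w5: successors {w1, w3}; Box (Box q or q) there: w1:F, w3:F. ✗
w6: successors {w0, w1, w3, w4}; Box (Box q or q) there: w0:F, w1:F, w3:F, w4:F. ✗
w7: successors {w0, w1, w2, w4}; Box (Box q or q) there: w0:F, w1:F, w2:F, w4:F. ✗

∅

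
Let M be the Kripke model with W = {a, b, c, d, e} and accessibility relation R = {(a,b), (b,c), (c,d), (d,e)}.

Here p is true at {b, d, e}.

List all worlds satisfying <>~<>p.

a: successors {b}; ~<>p there: b:T. ✓
b: successors {c}; ~<>p there: c:F. ✗
c: successors {d}; ~<>p there: d:F. ✗
d: successors {e}; ~<>p there: e:T. ✓
e: no successors, so <>~<>p fails. ✗

{a, d}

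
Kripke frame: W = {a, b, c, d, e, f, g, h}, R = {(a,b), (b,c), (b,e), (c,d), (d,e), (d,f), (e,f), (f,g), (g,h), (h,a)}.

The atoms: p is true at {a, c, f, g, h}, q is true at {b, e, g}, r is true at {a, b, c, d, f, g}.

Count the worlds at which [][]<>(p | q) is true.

a: successors {b}; []<>(p | q) there: b:F. ✗
b: successors {c, e}; []<>(p | q) there: c:T, e:T. ✓
c: successors {d}; []<>(p | q) there: d:T. ✓
d: successors {e, f}; []<>(p | q) there: e:T, f:T. ✓
e: successors {f}; []<>(p | q) there: f:T. ✓
f: successors {g}; []<>(p | q) there: g:T. ✓
g: successors {h}; []<>(p | q) there: h:T. ✓
h: successors {a}; []<>(p | q) there: a:T. ✓
Satisfying worlds: {b, c, d, e, f, g, h}.

7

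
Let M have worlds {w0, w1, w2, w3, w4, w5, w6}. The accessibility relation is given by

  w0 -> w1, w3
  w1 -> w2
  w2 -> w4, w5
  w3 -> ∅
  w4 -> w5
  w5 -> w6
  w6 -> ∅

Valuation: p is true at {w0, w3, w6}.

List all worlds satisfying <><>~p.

w0: successors {w1, w3}; <>~p there: w1:T, w3:F. ✓
w1: successors {w2}; <>~p there: w2:T. ✓
w2: successors {w4, w5}; <>~p there: w4:T, w5:F. ✓
w3: no successors, so <><>~p fails. ✗
w4: successors {w5}; <>~p there: w5:F. ✗
w5: successors {w6}; <>~p there: w6:F. ✗
w6: no successors, so <><>~p fails. ✗

{w0, w1, w2}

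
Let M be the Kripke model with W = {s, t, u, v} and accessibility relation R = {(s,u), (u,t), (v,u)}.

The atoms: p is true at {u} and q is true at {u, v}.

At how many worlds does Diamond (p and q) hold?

2

s: successors {u}; p and q there: u:T. ✓
t: no successors, so Diamond (p and q) fails. ✗
u: successors {t}; p and q there: t:F. ✗
v: successors {u}; p and q there: u:T. ✓
Satisfying worlds: {s, v}.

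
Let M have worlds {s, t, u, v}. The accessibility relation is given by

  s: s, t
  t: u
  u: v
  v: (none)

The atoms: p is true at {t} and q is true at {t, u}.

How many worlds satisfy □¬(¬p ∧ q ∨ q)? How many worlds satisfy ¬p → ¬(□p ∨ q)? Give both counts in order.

2 and 2

For □¬(¬p ∧ q ∨ q):
s: successors {s, t}; ¬(¬p ∧ q ∨ q) there: s:T, t:F. ✗
t: successors {u}; ¬(¬p ∧ q ∨ q) there: u:F. ✗
u: successors {v}; ¬(¬p ∧ q ∨ q) there: v:T. ✓
v: no successors, so □¬(¬p ∧ q ∨ q) holds vacuously. ✓
— 2 worlds.
For ¬p → ¬(□p ∨ q):
s: ¬p is T, ¬(□p ∨ q) is T. ✓
t: ¬p is F, ¬(□p ∨ q) is F. ✓
u: ¬p is T, ¬(□p ∨ q) is F. ✗
v: ¬p is T, ¬(□p ∨ q) is F. ✗
— 2 worlds.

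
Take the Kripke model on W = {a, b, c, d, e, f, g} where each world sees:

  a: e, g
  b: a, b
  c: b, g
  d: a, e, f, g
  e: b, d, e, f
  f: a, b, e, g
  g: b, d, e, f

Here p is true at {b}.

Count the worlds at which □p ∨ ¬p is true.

a: □p is F, ¬p is T. ✓
b: □p is F, ¬p is F. ✗
c: □p is F, ¬p is T. ✓
d: □p is F, ¬p is T. ✓
e: □p is F, ¬p is T. ✓
f: □p is F, ¬p is T. ✓
g: □p is F, ¬p is T. ✓
Satisfying worlds: {a, c, d, e, f, g}.

6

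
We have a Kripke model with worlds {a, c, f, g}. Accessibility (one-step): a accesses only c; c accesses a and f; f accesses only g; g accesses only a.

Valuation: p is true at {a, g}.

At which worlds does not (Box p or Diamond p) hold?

a: Box p or Diamond p is F. ✓
c: Box p or Diamond p is T. ✗
f: Box p or Diamond p is T. ✗
g: Box p or Diamond p is T. ✗

{a}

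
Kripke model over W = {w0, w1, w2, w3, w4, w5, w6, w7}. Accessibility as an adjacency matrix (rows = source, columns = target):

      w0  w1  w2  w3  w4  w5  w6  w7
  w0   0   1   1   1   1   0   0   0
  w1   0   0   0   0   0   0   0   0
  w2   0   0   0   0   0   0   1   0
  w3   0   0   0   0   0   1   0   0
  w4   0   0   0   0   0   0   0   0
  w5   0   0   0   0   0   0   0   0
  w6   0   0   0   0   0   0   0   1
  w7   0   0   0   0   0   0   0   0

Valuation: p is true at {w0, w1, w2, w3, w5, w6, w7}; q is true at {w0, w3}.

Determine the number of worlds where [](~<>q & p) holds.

w0: successors {w1, w2, w3, w4}; ~<>q & p there: w1:T, w2:T, w3:T, w4:F. ✗
w1: no successors, so [](~<>q & p) holds vacuously. ✓
w2: successors {w6}; ~<>q & p there: w6:T. ✓
w3: successors {w5}; ~<>q & p there: w5:T. ✓
w4: no successors, so [](~<>q & p) holds vacuously. ✓
w5: no successors, so [](~<>q & p) holds vacuously. ✓
w6: successors {w7}; ~<>q & p there: w7:T. ✓
w7: no successors, so [](~<>q & p) holds vacuously. ✓
Satisfying worlds: {w1, w2, w3, w4, w5, w6, w7}.

7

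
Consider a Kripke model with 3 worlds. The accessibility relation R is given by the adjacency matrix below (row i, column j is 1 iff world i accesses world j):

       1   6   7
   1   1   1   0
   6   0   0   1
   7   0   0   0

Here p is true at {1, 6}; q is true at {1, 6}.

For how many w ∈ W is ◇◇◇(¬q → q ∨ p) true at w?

1

1: successors {1, 6}; ◇◇(¬q → q ∨ p) there: 1:T, 6:F. ✓
6: successors {7}; ◇◇(¬q → q ∨ p) there: 7:F. ✗
7: no successors, so ◇◇◇(¬q → q ∨ p) fails. ✗
Satisfying worlds: {1}.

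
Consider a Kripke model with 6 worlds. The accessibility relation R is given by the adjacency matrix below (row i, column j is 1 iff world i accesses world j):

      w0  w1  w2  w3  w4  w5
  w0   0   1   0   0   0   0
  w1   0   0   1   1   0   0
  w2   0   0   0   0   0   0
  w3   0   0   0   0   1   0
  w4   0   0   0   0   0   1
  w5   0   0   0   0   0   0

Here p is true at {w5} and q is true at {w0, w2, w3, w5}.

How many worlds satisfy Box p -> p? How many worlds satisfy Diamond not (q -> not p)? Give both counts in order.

4 and 1

For Box p -> p:
w0: Box p is F, p is F. ✓
w1: Box p is F, p is F. ✓
w2: Box p is T, p is F. ✗
w3: Box p is F, p is F. ✓
w4: Box p is T, p is F. ✗
w5: Box p is T, p is T. ✓
— 4 worlds.
For Diamond not (q -> not p):
w0: successors {w1}; not (q -> not p) there: w1:F. ✗
w1: successors {w2, w3}; not (q -> not p) there: w2:F, w3:F. ✗
w2: no successors, so Diamond not (q -> not p) fails. ✗
w3: successors {w4}; not (q -> not p) there: w4:F. ✗
w4: successors {w5}; not (q -> not p) there: w5:T. ✓
w5: no successors, so Diamond not (q -> not p) fails. ✗
— 1 world.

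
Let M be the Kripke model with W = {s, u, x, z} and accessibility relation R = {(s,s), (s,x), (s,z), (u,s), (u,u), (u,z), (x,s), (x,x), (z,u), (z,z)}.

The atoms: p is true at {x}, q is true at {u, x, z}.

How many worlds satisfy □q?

1

s: successors {s, x, z}; q there: s:F, x:T, z:T. ✗
u: successors {s, u, z}; q there: s:F, u:T, z:T. ✗
x: successors {s, x}; q there: s:F, x:T. ✗
z: successors {u, z}; q there: u:T, z:T. ✓
Satisfying worlds: {z}.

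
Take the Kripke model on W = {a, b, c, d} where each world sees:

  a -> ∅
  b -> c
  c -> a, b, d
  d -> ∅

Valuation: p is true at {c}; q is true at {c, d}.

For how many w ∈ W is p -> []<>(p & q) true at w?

a: p is F, []<>(p & q) is T. ✓
b: p is F, []<>(p & q) is F. ✓
c: p is T, []<>(p & q) is F. ✗
d: p is F, []<>(p & q) is T. ✓
Satisfying worlds: {a, b, d}.

3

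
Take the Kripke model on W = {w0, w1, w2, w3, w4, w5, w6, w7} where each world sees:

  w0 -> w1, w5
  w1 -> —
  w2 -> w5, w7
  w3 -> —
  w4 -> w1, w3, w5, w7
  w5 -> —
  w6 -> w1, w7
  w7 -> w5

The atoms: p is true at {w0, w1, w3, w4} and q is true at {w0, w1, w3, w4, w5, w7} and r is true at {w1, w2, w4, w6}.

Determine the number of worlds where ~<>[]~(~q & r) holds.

3

w0: <>[]~(~q & r) is T. ✗
w1: <>[]~(~q & r) is F. ✓
w2: <>[]~(~q & r) is T. ✗
w3: <>[]~(~q & r) is F. ✓
w4: <>[]~(~q & r) is T. ✗
w5: <>[]~(~q & r) is F. ✓
w6: <>[]~(~q & r) is T. ✗
w7: <>[]~(~q & r) is T. ✗
Satisfying worlds: {w1, w3, w5}.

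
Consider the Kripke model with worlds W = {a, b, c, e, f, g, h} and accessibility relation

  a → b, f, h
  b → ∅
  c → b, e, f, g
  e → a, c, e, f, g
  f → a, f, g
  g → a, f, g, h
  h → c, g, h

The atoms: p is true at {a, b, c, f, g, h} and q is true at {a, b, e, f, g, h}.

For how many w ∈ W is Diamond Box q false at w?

a: successors {b, f, h}; Box q there: b:T, f:T, h:F. ✓
b: no successors, so Diamond Box q fails. ✗
c: successors {b, e, f, g}; Box q there: b:T, e:F, f:T, g:T. ✓
e: successors {a, c, e, f, g}; Box q there: a:T, c:T, e:F, f:T, g:T. ✓
f: successors {a, f, g}; Box q there: a:T, f:T, g:T. ✓
g: successors {a, f, g, h}; Box q there: a:T, f:T, g:T, h:F. ✓
h: successors {c, g, h}; Box q there: c:T, g:T, h:F. ✓
Satisfying worlds: {a, c, e, f, g, h}.
So Diamond Box q fails at the other 1 world.

1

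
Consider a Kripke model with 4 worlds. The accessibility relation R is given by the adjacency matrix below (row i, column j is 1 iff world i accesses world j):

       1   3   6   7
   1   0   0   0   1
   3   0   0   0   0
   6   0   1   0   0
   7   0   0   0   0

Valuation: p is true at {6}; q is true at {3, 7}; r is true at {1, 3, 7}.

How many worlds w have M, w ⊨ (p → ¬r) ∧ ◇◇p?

1: p → ¬r is T, ◇◇p is F. ✗
3: p → ¬r is T, ◇◇p is F. ✗
6: p → ¬r is T, ◇◇p is F. ✗
7: p → ¬r is T, ◇◇p is F. ✗
Satisfying worlds: ∅.

0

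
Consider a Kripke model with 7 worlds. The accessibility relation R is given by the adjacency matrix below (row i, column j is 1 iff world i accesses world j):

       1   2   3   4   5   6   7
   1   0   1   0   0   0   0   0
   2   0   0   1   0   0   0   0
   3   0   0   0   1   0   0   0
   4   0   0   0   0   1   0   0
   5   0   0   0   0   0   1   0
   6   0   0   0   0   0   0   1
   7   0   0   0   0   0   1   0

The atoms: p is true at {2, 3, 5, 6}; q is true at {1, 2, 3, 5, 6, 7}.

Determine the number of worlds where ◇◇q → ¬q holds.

1: ◇◇q is T, ¬q is F. ✗
2: ◇◇q is F, ¬q is F. ✓
3: ◇◇q is T, ¬q is F. ✗
4: ◇◇q is T, ¬q is T. ✓
5: ◇◇q is T, ¬q is F. ✗
6: ◇◇q is T, ¬q is F. ✗
7: ◇◇q is T, ¬q is F. ✗
Satisfying worlds: {2, 4}.

2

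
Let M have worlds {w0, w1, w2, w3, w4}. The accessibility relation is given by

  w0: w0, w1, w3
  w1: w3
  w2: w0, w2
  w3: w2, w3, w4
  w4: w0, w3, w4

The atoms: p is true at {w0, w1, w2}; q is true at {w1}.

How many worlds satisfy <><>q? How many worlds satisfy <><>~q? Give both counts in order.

For <><>q:
w0: successors {w0, w1, w3}; <>q there: w0:T, w1:F, w3:F. ✓
w1: successors {w3}; <>q there: w3:F. ✗
w2: successors {w0, w2}; <>q there: w0:T, w2:F. ✓
w3: successors {w2, w3, w4}; <>q there: w2:F, w3:F, w4:F. ✗
w4: successors {w0, w3, w4}; <>q there: w0:T, w3:F, w4:F. ✓
— 3 worlds.
For <><>~q:
w0: successors {w0, w1, w3}; <>~q there: w0:T, w1:T, w3:T. ✓
w1: successors {w3}; <>~q there: w3:T. ✓
w2: successors {w0, w2}; <>~q there: w0:T, w2:T. ✓
w3: successors {w2, w3, w4}; <>~q there: w2:T, w3:T, w4:T. ✓
w4: successors {w0, w3, w4}; <>~q there: w0:T, w3:T, w4:T. ✓
— 5 worlds.

3 and 5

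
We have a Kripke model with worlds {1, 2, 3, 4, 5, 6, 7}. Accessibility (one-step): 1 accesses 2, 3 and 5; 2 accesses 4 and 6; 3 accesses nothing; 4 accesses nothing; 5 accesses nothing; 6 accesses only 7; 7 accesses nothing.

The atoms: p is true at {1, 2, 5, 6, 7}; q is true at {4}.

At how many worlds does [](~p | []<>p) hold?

1: successors {2, 3, 5}; ~p | []<>p there: 2:F, 3:T, 5:T. ✗
2: successors {4, 6}; ~p | []<>p there: 4:T, 6:F. ✗
3: no successors, so [](~p | []<>p) holds vacuously. ✓
4: no successors, so [](~p | []<>p) holds vacuously. ✓
5: no successors, so [](~p | []<>p) holds vacuously. ✓
6: successors {7}; ~p | []<>p there: 7:T. ✓
7: no successors, so [](~p | []<>p) holds vacuously. ✓
Satisfying worlds: {3, 4, 5, 6, 7}.

5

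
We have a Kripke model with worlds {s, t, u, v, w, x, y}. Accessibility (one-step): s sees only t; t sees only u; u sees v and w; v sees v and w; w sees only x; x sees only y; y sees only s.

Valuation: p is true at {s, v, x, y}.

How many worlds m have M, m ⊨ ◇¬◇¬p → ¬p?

s: ◇¬◇¬p is F, ¬p is F. ✓
t: ◇¬◇¬p is F, ¬p is T. ✓
u: ◇¬◇¬p is T, ¬p is T. ✓
v: ◇¬◇¬p is T, ¬p is F. ✗
w: ◇¬◇¬p is T, ¬p is T. ✓
x: ◇¬◇¬p is T, ¬p is F. ✗
y: ◇¬◇¬p is F, ¬p is F. ✓
Satisfying worlds: {s, t, u, w, y}.

5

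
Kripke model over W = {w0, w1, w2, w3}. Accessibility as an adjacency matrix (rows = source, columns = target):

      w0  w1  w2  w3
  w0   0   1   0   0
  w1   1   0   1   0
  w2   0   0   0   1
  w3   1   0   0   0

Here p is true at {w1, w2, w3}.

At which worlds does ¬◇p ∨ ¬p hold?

{w0, w3}

w0: ¬◇p is F, ¬p is T. ✓
w1: ¬◇p is F, ¬p is F. ✗
w2: ¬◇p is F, ¬p is F. ✗
w3: ¬◇p is T, ¬p is F. ✓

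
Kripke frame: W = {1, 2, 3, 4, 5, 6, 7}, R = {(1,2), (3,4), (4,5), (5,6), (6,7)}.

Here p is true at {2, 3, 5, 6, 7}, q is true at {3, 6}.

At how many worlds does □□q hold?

5

1: successors {2}; □q there: 2:T. ✓
2: no successors, so □□q holds vacuously. ✓
3: successors {4}; □q there: 4:F. ✗
4: successors {5}; □q there: 5:T. ✓
5: successors {6}; □q there: 6:F. ✗
6: successors {7}; □q there: 7:T. ✓
7: no successors, so □□q holds vacuously. ✓
Satisfying worlds: {1, 2, 4, 6, 7}.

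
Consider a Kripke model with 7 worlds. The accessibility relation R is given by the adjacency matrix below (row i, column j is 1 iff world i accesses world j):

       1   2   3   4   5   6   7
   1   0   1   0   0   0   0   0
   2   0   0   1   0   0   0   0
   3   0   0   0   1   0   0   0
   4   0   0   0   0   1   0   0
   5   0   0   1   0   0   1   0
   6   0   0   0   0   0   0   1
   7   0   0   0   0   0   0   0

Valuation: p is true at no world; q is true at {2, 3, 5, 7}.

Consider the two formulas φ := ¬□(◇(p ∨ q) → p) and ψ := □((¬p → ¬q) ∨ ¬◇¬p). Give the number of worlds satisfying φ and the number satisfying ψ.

For ¬□(◇(p ∨ q) → p):
1: □(◇(p ∨ q) → p) is F. ✓
2: □(◇(p ∨ q) → p) is T. ✗
3: □(◇(p ∨ q) → p) is F. ✓
4: □(◇(p ∨ q) → p) is F. ✓
5: □(◇(p ∨ q) → p) is F. ✓
6: □(◇(p ∨ q) → p) is T. ✗
7: □(◇(p ∨ q) → p) is T. ✗
— 4 worlds.
For □((¬p → ¬q) ∨ ¬◇¬p):
1: successors {2}; (¬p → ¬q) ∨ ¬◇¬p there: 2:F. ✗
2: successors {3}; (¬p → ¬q) ∨ ¬◇¬p there: 3:F. ✗
3: successors {4}; (¬p → ¬q) ∨ ¬◇¬p there: 4:T. ✓
4: successors {5}; (¬p → ¬q) ∨ ¬◇¬p there: 5:F. ✗
5: successors {3, 6}; (¬p → ¬q) ∨ ¬◇¬p there: 3:F, 6:T. ✗
6: successors {7}; (¬p → ¬q) ∨ ¬◇¬p there: 7:T. ✓
7: no successors, so □((¬p → ¬q) ∨ ¬◇¬p) holds vacuously. ✓
— 3 worlds.

4 and 3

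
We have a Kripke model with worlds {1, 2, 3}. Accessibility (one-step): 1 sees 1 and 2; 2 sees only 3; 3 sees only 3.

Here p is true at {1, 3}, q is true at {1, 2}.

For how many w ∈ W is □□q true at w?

0

1: successors {1, 2}; □q there: 1:T, 2:F. ✗
2: successors {3}; □q there: 3:F. ✗
3: successors {3}; □q there: 3:F. ✗
Satisfying worlds: ∅.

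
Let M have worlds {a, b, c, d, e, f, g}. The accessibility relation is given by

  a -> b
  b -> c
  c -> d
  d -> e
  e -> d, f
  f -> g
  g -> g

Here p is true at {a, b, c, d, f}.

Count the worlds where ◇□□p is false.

4

a: successors {b}; □□p there: b:T. ✓
b: successors {c}; □□p there: c:F. ✗
c: successors {d}; □□p there: d:T. ✓
d: successors {e}; □□p there: e:F. ✗
e: successors {d, f}; □□p there: d:T, f:F. ✓
f: successors {g}; □□p there: g:F. ✗
g: successors {g}; □□p there: g:F. ✗
Satisfying worlds: {a, c, e}.
So ◇□□p fails at the other 4 worlds.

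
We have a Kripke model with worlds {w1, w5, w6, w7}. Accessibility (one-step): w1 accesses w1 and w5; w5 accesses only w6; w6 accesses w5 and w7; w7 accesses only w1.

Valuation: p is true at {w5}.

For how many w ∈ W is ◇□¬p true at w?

2

w1: successors {w1, w5}; □¬p there: w1:F, w5:T. ✓
w5: successors {w6}; □¬p there: w6:F. ✗
w6: successors {w5, w7}; □¬p there: w5:T, w7:T. ✓
w7: successors {w1}; □¬p there: w1:F. ✗
Satisfying worlds: {w1, w6}.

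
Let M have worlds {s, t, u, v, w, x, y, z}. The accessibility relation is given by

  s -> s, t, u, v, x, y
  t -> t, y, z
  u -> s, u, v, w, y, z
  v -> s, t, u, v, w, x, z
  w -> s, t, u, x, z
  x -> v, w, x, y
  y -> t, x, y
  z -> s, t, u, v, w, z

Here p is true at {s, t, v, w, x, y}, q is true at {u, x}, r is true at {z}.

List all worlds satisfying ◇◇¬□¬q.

{s, t, u, v, w, x, y, z}

s: successors {s, t, u, v, x, y}; ◇¬□¬q there: s:T, t:T, u:T, v:T, x:T, y:T. ✓
t: successors {t, y, z}; ◇¬□¬q there: t:T, y:T, z:T. ✓
u: successors {s, u, v, w, y, z}; ◇¬□¬q there: s:T, u:T, v:T, w:T, y:T, z:T. ✓
v: successors {s, t, u, v, w, x, z}; ◇¬□¬q there: s:T, t:T, u:T, v:T, w:T, x:T, z:T. ✓
w: successors {s, t, u, x, z}; ◇¬□¬q there: s:T, t:T, u:T, x:T, z:T. ✓
x: successors {v, w, x, y}; ◇¬□¬q there: v:T, w:T, x:T, y:T. ✓
y: successors {t, x, y}; ◇¬□¬q there: t:T, x:T, y:T. ✓
z: successors {s, t, u, v, w, z}; ◇¬□¬q there: s:T, t:T, u:T, v:T, w:T, z:T. ✓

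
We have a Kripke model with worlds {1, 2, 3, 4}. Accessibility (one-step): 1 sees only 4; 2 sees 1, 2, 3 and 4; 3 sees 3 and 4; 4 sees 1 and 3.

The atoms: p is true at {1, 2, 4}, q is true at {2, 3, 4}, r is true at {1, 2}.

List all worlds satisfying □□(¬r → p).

1: successors {4}; □(¬r → p) there: 4:F. ✗
2: successors {1, 2, 3, 4}; □(¬r → p) there: 1:T, 2:F, 3:F, 4:F. ✗
3: successors {3, 4}; □(¬r → p) there: 3:F, 4:F. ✗
4: successors {1, 3}; □(¬r → p) there: 1:T, 3:F. ✗

∅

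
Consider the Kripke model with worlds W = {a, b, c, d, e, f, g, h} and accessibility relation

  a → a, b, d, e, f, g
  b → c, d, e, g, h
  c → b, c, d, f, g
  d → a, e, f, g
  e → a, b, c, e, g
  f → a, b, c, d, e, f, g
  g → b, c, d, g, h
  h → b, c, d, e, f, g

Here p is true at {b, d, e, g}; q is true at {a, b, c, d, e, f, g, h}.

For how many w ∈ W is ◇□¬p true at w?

a: successors {a, b, d, e, f, g}; □¬p there: a:F, b:F, d:F, e:F, f:F, g:F. ✗
b: successors {c, d, e, g, h}; □¬p there: c:F, d:F, e:F, g:F, h:F. ✗
c: successors {b, c, d, f, g}; □¬p there: b:F, c:F, d:F, f:F, g:F. ✗
d: successors {a, e, f, g}; □¬p there: a:F, e:F, f:F, g:F. ✗
e: successors {a, b, c, e, g}; □¬p there: a:F, b:F, c:F, e:F, g:F. ✗
f: successors {a, b, c, d, e, f, g}; □¬p there: a:F, b:F, c:F, d:F, e:F, f:F, g:F. ✗
g: successors {b, c, d, g, h}; □¬p there: b:F, c:F, d:F, g:F, h:F. ✗
h: successors {b, c, d, e, f, g}; □¬p there: b:F, c:F, d:F, e:F, f:F, g:F. ✗
Satisfying worlds: ∅.

0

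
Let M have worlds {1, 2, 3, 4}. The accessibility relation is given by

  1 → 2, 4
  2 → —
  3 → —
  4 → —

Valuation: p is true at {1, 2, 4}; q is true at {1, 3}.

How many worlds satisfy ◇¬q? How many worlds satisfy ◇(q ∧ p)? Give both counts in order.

1 and 0

For ◇¬q:
1: successors {2, 4}; ¬q there: 2:T, 4:T. ✓
2: no successors, so ◇¬q fails. ✗
3: no successors, so ◇¬q fails. ✗
4: no successors, so ◇¬q fails. ✗
— 1 world.
For ◇(q ∧ p):
1: successors {2, 4}; q ∧ p there: 2:F, 4:F. ✗
2: no successors, so ◇(q ∧ p) fails. ✗
3: no successors, so ◇(q ∧ p) fails. ✗
4: no successors, so ◇(q ∧ p) fails. ✗
— 0 worlds.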